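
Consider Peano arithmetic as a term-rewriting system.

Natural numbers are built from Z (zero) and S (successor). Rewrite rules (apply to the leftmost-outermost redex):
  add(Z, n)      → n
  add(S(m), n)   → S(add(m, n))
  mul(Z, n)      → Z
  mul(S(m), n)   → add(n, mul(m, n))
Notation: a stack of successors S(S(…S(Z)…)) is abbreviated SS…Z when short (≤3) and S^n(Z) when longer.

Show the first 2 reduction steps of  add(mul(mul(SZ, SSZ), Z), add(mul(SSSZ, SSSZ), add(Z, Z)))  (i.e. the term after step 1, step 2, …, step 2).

  start: add(mul(mul(SZ, SSZ), Z), add(mul(SSSZ, SSSZ), add(Z, Z)))
  →1  add(mul(add(SSZ, mul(Z, SSZ)), Z), add(mul(SSSZ, SSSZ), add(Z, Z)))
  →2  add(mul(S(add(SZ, mul(Z, SSZ))), Z), add(mul(SSSZ, SSSZ), add(Z, Z)))

Answer: after 2 steps: add(mul(S(add(SZ, mul(Z, SSZ))), Z), add(mul(SSSZ, SSSZ), add(Z, Z)))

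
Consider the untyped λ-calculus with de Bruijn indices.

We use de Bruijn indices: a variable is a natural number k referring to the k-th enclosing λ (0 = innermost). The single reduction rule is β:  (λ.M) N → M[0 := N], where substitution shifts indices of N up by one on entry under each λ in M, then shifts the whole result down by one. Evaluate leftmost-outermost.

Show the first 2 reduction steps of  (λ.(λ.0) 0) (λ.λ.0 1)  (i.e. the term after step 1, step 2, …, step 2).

Answer: after 2 steps: λ.λ.0 1

Working:
  start: (λ.(λ.0) 0) (λ.λ.0 1)
  →1  (λ.0) (λ.λ.0 1)
  →2  λ.λ.0 1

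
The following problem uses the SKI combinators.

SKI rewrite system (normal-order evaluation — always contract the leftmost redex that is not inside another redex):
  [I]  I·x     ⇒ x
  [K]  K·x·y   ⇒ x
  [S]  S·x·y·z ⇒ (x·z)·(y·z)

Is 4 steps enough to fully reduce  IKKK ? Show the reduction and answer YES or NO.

  start: IKKK
  [1] KKK
  [2] K

Answer: YES — reaches normal form K in 2 ≤ 4 steps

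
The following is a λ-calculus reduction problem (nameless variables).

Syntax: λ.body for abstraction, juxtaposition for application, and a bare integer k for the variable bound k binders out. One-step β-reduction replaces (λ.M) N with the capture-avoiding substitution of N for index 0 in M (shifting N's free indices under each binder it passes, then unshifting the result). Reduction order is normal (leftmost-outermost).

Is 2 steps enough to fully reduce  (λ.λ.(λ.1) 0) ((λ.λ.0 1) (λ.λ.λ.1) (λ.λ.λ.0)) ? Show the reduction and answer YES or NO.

  start: (λ.λ.(λ.1) 0) ((λ.λ.0 1) (λ.λ.λ.1) (λ.λ.λ.0))
  →1  λ.(λ.1) 0
  →2  λ.0

Answer: YES — reaches normal form λ.0 in 2 ≤ 2 steps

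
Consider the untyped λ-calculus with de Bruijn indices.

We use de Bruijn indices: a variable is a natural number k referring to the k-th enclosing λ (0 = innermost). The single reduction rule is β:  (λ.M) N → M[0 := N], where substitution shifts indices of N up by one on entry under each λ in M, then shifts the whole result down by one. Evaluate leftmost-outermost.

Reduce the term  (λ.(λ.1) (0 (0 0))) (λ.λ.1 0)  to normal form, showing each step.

Answer: normal form = λ.λ.1 0  (in 2 steps)

Working:
  start: (λ.(λ.1) (0 (0 0))) (λ.λ.1 0)
  →1  (λ.λ.λ.1 0) ((λ.λ.1 0) ((λ.λ.1 0) (λ.λ.1 0)))
  →2  λ.λ.1 0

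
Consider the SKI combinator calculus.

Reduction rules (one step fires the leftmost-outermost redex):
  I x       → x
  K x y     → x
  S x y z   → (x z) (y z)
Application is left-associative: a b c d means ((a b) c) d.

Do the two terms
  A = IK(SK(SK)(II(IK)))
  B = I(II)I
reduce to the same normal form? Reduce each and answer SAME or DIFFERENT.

Term A:
  start: IK(SK(SK)(II(IK)))
  →1  K(SK(SK)(II(IK)))
  →2  K(K(II(IK))(SK(II(IK))))
  →3  K(II(IK))
  →4  K(I(IK))
  →5  K(IK)
  →6  KK

Term B:
  start: I(II)I
  →1  III
  →2  II
  →3  I

Answer: DIFFERENT — A ⇓ KK, B ⇓ I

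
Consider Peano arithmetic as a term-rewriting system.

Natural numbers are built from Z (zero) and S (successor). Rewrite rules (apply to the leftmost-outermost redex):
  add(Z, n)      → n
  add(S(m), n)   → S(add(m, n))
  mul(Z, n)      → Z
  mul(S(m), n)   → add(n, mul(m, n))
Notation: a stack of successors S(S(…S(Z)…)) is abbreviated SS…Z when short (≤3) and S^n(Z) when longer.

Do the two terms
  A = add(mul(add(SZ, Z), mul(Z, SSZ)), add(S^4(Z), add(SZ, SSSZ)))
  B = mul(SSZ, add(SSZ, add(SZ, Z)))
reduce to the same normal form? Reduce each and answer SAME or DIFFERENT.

Term A:
  start: add(mul(add(SZ, Z), mul(Z, SSZ)), add(S^4(Z), add(SZ, SSSZ)))
  →1  add(mul(S(add(Z, Z)), mul(Z, SSZ)), add(S^4(Z), add(SZ, SSSZ)))
  →2  add(add(mul(Z, SSZ), mul(add(Z, Z), mul(Z, SSZ))), add(S^4(Z), add(SZ, SSSZ)))
  →3  add(add(Z, mul(add(Z, Z), mul(Z, SSZ))), add(S^4(Z), add(SZ, SSSZ)))
  →4  add(mul(add(Z, Z), mul(Z, SSZ)), add(S^4(Z), add(SZ, SSSZ)))
  →5  add(mul(Z, mul(Z, SSZ)), add(S^4(Z), add(SZ, SSSZ)))
  →6  add(Z, add(S^4(Z), add(SZ, SSSZ)))
  →7  add(S^4(Z), add(SZ, SSSZ))
  →8  S(add(SSSZ, add(SZ, SSSZ)))
  →9  S(S(add(SSZ, add(SZ, SSSZ))))
  →10  S(S(S(add(SZ, add(SZ, SSSZ)))))
  →11  S(S(S(S(add(Z, add(SZ, SSSZ))))))
  →12  S(S(S(S(add(SZ, SSSZ)))))
  →13  S(S(S(S(S(add(Z, SSSZ))))))
  →14  S^8(Z)

Term B:
  start: mul(SSZ, add(SSZ, add(SZ, Z)))
  →1  add(add(SSZ, add(SZ, Z)), mul(SZ, add(SSZ, add(SZ, Z))))
  →2  add(S(add(SZ, add(SZ, Z))), mul(SZ, add(SSZ, add(SZ, Z))))
  →3  S(add(add(SZ, add(SZ, Z)), mul(SZ, add(SSZ, add(SZ, Z)))))
  →4  S(add(S(add(Z, add(SZ, Z))), mul(SZ, add(SSZ, add(SZ, Z)))))
  →5  S(S(add(add(Z, add(SZ, Z)), mul(SZ, add(SSZ, add(SZ, Z))))))
  →6  S(S(add(add(SZ, Z), mul(SZ, add(SSZ, add(SZ, Z))))))
  →7  S(S(add(S(add(Z, Z)), mul(SZ, add(SSZ, add(SZ, Z))))))
  →8  S(S(S(add(add(Z, Z), mul(SZ, add(SSZ, add(SZ, Z)))))))
  →9  S(S(S(add(Z, mul(SZ, add(SSZ, add(SZ, Z)))))))
  →10  S(S(S(mul(SZ, add(SSZ, add(SZ, Z))))))
  →11  S(S(S(add(add(SSZ, add(SZ, Z)), mul(Z, add(SSZ, add(SZ, Z)))))))
  →12  S(S(S(add(S(add(SZ, add(SZ, Z))), mul(Z, add(SSZ, add(SZ, Z)))))))
  →13  S(S(S(S(add(add(SZ, add(SZ, Z)), mul(Z, add(SSZ, add(SZ, Z))))))))
  →14  S(S(S(S(add(S(add(Z, add(SZ, Z))), mul(Z, add(SSZ, add(SZ, Z))))))))
  →15  S(S(S(S(S(add(add(Z, add(SZ, Z)), mul(Z, add(SSZ, add(SZ, Z)))))))))
  →16  S(S(S(S(S(add(add(SZ, Z), mul(Z, add(SSZ, add(SZ, Z)))))))))
  →17  S(S(S(S(S(add(S(add(Z, Z)), mul(Z, add(SSZ, add(SZ, Z)))))))))
  →18  S(S(S(S(S(S(add(add(Z, Z), mul(Z, add(SSZ, add(SZ, Z))))))))))
  →19  S(S(S(S(S(S(add(Z, mul(Z, add(SSZ, add(SZ, Z))))))))))
  →20  S(S(S(S(S(S(mul(Z, add(SSZ, add(SZ, Z)))))))))
  →21  S^6(Z)

Answer: DIFFERENT — A ⇓ S^8(Z), B ⇓ S^6(Z)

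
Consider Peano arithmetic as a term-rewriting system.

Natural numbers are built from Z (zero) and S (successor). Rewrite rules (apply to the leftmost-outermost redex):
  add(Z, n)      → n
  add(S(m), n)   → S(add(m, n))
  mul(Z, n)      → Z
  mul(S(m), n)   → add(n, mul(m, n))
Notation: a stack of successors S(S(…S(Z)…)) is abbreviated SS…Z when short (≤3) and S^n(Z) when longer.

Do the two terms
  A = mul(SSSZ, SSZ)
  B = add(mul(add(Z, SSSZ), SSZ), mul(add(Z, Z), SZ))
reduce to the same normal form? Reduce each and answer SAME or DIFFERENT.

Term A:
  start: mul(SSSZ, SSZ)
  →1  add(SSZ, mul(SSZ, SSZ))
  →2  S(add(SZ, mul(SSZ, SSZ)))
  →3  S(S(add(Z, mul(SSZ, SSZ))))
  →4  S(S(mul(SSZ, SSZ)))
  →5  S(S(add(SSZ, mul(SZ, SSZ))))
  →6  S(S(S(add(SZ, mul(SZ, SSZ)))))
  →7  S(S(S(S(add(Z, mul(SZ, SSZ))))))
  →8  S(S(S(S(mul(SZ, SSZ)))))
  →9  S(S(S(S(add(SSZ, mul(Z, SSZ))))))
  →10  S(S(S(S(S(add(SZ, mul(Z, SSZ)))))))
  →11  S(S(S(S(S(S(add(Z, mul(Z, SSZ))))))))
  →12  S(S(S(S(S(S(mul(Z, SSZ)))))))
  →13  S^6(Z)

Term B:
  start: add(mul(add(Z, SSSZ), SSZ), mul(add(Z, Z), SZ))
  →1  add(mul(SSSZ, SSZ), mul(add(Z, Z), SZ))
  →2  add(add(SSZ, mul(SSZ, SSZ)), mul(add(Z, Z), SZ))
  →3  add(S(add(SZ, mul(SSZ, SSZ))), mul(add(Z, Z), SZ))
  →4  S(add(add(SZ, mul(SSZ, SSZ)), mul(add(Z, Z), SZ)))
  →5  S(add(S(add(Z, mul(SSZ, SSZ))), mul(add(Z, Z), SZ)))
  →6  S(S(add(add(Z, mul(SSZ, SSZ)), mul(add(Z, Z), SZ))))
  →7  S(S(add(mul(SSZ, SSZ), mul(add(Z, Z), SZ))))
  →8  S(S(add(add(SSZ, mul(SZ, SSZ)), mul(add(Z, Z), SZ))))
  →9  S(S(add(S(add(SZ, mul(SZ, SSZ))), mul(add(Z, Z), SZ))))
  →10  S(S(S(add(add(SZ, mul(SZ, SSZ)), mul(add(Z, Z), SZ)))))
  →11  S(S(S(add(S(add(Z, mul(SZ, SSZ))), mul(add(Z, Z), SZ)))))
  →12  S(S(S(S(add(add(Z, mul(SZ, SSZ)), mul(add(Z, Z), SZ))))))
  →13  S(S(S(S(add(mul(SZ, SSZ), mul(add(Z, Z), SZ))))))
  →14  S(S(S(S(add(add(SSZ, mul(Z, SSZ)), mul(add(Z, Z), SZ))))))
  →15  S(S(S(S(add(S(add(SZ, mul(Z, SSZ))), mul(add(Z, Z), SZ))))))
  →16  S(S(S(S(S(add(add(SZ, mul(Z, SSZ)), mul(add(Z, Z), SZ)))))))
  →17  S(S(S(S(S(add(S(add(Z, mul(Z, SSZ))), mul(add(Z, Z), SZ)))))))
  →18  S(S(S(S(S(S(add(add(Z, mul(Z, SSZ)), mul(add(Z, Z), SZ))))))))
  →19  S(S(S(S(S(S(add(mul(Z, SSZ), mul(add(Z, Z), SZ))))))))
  →20  S(S(S(S(S(S(add(Z, mul(add(Z, Z), SZ))))))))
  →21  S(S(S(S(S(S(mul(add(Z, Z), SZ)))))))
  →22  S(S(S(S(S(S(mul(Z, SZ)))))))
  →23  S^6(Z)

Answer: SAME — A ⇓ S^6(Z), B ⇓ S^6(Z)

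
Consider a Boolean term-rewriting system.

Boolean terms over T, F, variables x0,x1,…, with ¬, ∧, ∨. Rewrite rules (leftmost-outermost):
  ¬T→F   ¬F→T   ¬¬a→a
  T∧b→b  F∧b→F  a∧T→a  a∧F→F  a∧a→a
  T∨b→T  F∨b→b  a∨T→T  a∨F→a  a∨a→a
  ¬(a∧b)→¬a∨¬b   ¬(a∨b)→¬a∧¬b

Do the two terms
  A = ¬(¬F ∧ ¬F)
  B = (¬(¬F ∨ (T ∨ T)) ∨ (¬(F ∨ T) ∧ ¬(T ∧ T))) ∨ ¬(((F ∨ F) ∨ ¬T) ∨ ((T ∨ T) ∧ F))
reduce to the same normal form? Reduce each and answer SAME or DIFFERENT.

Term A:
  start: ¬(¬F ∧ ¬F)
  →1  ¬¬F ∨ ¬¬F
  →2  ¬¬F
  →3  F

Term B:
  start: (¬(¬F ∨ (T ∨ T)) ∨ (¬(F ∨ T) ∧ ¬(T ∧ T))) ∨ ¬(((F ∨ F) ∨ ¬T) ∨ ((T ∨ T) ∧ F))
  →1  ((¬¬F ∧ ¬(T ∨ T)) ∨ (¬(F ∨ T) ∧ ¬(T ∧ T))) ∨ ¬(((F ∨ F) ∨ ¬T) ∨ ((T ∨ T) ∧ F))
  →2  ((F ∧ ¬(T ∨ T)) ∨ (¬(F ∨ T) ∧ ¬(T ∧ T))) ∨ ¬(((F ∨ F) ∨ ¬T) ∨ ((T ∨ T) ∧ F))
  →3  (F ∨ (¬(F ∨ T) ∧ ¬(T ∧ T))) ∨ ¬(((F ∨ F) ∨ ¬T) ∨ ((T ∨ T) ∧ F))
  →4  (¬(F ∨ T) ∧ ¬(T ∧ T)) ∨ ¬(((F ∨ F) ∨ ¬T) ∨ ((T ∨ T) ∧ F))
  →5  ((¬F ∧ ¬T) ∧ ¬(T ∧ T)) ∨ ¬(((F ∨ F) ∨ ¬T) ∨ ((T ∨ T) ∧ F))
  →6  ((T ∧ ¬T) ∧ ¬(T ∧ T)) ∨ ¬(((F ∨ F) ∨ ¬T) ∨ ((T ∨ T) ∧ F))
  →7  (¬T ∧ ¬(T ∧ T)) ∨ ¬(((F ∨ F) ∨ ¬T) ∨ ((T ∨ T) ∧ F))
  →8  (F ∧ ¬(T ∧ T)) ∨ ¬(((F ∨ F) ∨ ¬T) ∨ ((T ∨ T) ∧ F))
  →9  F ∨ ¬(((F ∨ F) ∨ ¬T) ∨ ((T ∨ T) ∧ F))
  →10  ¬(((F ∨ F) ∨ ¬T) ∨ ((T ∨ T) ∧ F))
  →11  ¬((F ∨ F) ∨ ¬T) ∧ ¬((T ∨ T) ∧ F)
  →12  (¬(F ∨ F) ∧ ¬¬T) ∧ ¬((T ∨ T) ∧ F)
  →13  ((¬F ∧ ¬F) ∧ ¬¬T) ∧ ¬((T ∨ T) ∧ F)
  →14  (¬F ∧ ¬¬T) ∧ ¬((T ∨ T) ∧ F)
  →15  (T ∧ ¬¬T) ∧ ¬((T ∨ T) ∧ F)
  →16  ¬¬T ∧ ¬((T ∨ T) ∧ F)
  →17  T ∧ ¬((T ∨ T) ∧ F)
  →18  ¬((T ∨ T) ∧ F)
  →19  ¬(T ∨ T) ∨ ¬F
  →20  (¬T ∧ ¬T) ∨ ¬F
  →21  ¬T ∨ ¬F
  →22  F ∨ ¬F
  →23  ¬F
  →24  T

Answer: DIFFERENT — A ⇓ F, B ⇓ T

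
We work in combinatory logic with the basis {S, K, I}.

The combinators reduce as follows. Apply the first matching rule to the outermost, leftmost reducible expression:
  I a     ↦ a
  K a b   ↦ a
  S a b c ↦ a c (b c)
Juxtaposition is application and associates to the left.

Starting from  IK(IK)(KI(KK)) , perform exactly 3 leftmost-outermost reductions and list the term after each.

Answer: after 3 steps: K

Derivation:
  start: IK(IK)(KI(KK))
  [1] K(IK)(KI(KK))
  [2] IK
  [3] K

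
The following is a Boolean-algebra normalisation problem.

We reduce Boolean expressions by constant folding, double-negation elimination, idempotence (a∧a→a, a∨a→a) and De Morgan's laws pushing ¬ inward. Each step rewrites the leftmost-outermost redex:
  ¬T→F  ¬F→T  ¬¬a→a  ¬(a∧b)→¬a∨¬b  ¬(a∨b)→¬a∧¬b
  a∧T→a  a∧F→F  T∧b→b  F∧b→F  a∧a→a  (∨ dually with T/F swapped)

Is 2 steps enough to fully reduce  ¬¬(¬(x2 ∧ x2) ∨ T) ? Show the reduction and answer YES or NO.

  start: ¬¬(¬(x2 ∧ x2) ∨ T)
  →1  ¬(x2 ∧ x2) ∨ T
  →2  T

Answer: YES — reaches normal form T in 2 ≤ 2 steps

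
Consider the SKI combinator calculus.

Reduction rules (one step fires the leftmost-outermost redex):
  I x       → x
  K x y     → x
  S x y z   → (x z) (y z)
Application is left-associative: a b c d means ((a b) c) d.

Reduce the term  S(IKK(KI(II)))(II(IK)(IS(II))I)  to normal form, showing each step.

Answer: normal form = SK(SI)  (in 8 steps)

Working:
  start: S(IKK(KI(II)))(II(IK)(IS(II))I)
  step 1: S(KK(KI(II)))(II(IK)(IS(II))I)
  step 2: SK(II(IK)(IS(II))I)
  step 3: SK(I(IK)(IS(II))I)
  step 4: SK(IK(IS(II))I)
  step 5: SK(K(IS(II))I)
  step 6: SK(IS(II))
  step 7: SK(S(II))
  step 8: SK(SI)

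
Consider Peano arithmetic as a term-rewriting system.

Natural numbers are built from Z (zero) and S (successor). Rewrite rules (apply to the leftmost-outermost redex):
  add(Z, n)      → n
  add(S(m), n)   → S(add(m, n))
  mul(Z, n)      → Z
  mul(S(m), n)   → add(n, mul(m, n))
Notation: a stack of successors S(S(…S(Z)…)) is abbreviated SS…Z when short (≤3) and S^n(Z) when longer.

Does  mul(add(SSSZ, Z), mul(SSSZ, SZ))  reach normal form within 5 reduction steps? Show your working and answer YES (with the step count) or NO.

  start: mul(add(SSSZ, Z), mul(SSSZ, SZ))
  [1] mul(S(add(SSZ, Z)), mul(SSSZ, SZ))
  [2] add(mul(SSSZ, SZ), mul(add(SSZ, Z), mul(SSSZ, SZ)))
  [3] add(add(SZ, mul(SSZ, SZ)), mul(add(SSZ, Z), mul(SSSZ, SZ)))
  [4] add(S(add(Z, mul(SSZ, SZ))), mul(add(SSZ, Z), mul(SSSZ, SZ)))
  [5] S(add(add(Z, mul(SSZ, SZ)), mul(add(SSZ, Z), mul(SSSZ, SZ))))

Answer: NO — after 5 steps the term is S(add(add(Z, mul(SSZ, SZ)), mul(add(SSZ, Z), mul(SSSZ, SZ)))), not yet normal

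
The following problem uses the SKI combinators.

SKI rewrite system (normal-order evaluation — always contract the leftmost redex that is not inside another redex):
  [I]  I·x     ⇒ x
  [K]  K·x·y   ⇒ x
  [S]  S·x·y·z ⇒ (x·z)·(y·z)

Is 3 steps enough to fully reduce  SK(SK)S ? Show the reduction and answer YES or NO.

  start: SK(SK)S
  →1  KS(SKS)
  →2  S

Answer: YES — reaches normal form S in 2 ≤ 3 steps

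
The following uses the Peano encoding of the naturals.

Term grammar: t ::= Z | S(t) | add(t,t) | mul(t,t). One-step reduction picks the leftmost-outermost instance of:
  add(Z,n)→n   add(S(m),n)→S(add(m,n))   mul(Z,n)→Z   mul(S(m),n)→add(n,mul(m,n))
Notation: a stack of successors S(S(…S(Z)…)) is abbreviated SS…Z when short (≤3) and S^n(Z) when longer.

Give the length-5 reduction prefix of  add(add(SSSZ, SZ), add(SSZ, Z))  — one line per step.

  start: add(add(SSSZ, SZ), add(SSZ, Z))
  [1] add(S(add(SSZ, SZ)), add(SSZ, Z))
  [2] S(add(add(SSZ, SZ), add(SSZ, Z)))
  [3] S(add(S(add(SZ, SZ)), add(SSZ, Z)))
  [4] S(S(add(add(SZ, SZ), add(SSZ, Z))))
  [5] S(S(add(S(add(Z, SZ)), add(SSZ, Z))))

Answer: after 5 steps: S(S(add(S(add(Z, SZ)), add(SSZ, Z))))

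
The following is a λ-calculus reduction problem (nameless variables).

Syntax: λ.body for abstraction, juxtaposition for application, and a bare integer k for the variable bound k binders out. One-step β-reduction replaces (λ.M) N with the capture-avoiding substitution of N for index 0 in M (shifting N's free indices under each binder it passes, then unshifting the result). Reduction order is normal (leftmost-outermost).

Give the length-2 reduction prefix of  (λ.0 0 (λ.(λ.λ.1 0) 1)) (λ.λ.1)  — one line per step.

  start: (λ.0 0 (λ.(λ.λ.1 0) 1)) (λ.λ.1)
  →1  (λ.λ.1) (λ.λ.1) (λ.(λ.λ.1 0) (λ.λ.1))
  →2  (λ.λ.λ.1) (λ.(λ.λ.1 0) (λ.λ.1))

Answer: after 2 steps: (λ.λ.λ.1) (λ.(λ.λ.1 0) (λ.λ.1))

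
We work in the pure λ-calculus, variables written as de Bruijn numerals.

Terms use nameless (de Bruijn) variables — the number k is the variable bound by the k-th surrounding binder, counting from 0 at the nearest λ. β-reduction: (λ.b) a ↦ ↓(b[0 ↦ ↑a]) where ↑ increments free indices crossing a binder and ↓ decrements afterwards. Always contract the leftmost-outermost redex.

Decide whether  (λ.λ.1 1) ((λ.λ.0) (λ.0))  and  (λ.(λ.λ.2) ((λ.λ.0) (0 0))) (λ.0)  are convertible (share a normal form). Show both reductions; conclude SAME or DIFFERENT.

Answer: SAME — A ⇓ λ.λ.0, B ⇓ λ.λ.0

Derivation:
Term A:
  start: (λ.λ.1 1) ((λ.λ.0) (λ.0))
  step 1: λ.(λ.λ.0) (λ.0) ((λ.λ.0) (λ.0))
  step 2: λ.(λ.0) ((λ.λ.0) (λ.0))
  step 3: λ.(λ.λ.0) (λ.0)
  step 4: λ.λ.0

Term B:
  start: (λ.(λ.λ.2) ((λ.λ.0) (0 0))) (λ.0)
  step 1: (λ.λ.λ.0) ((λ.λ.0) ((λ.0) (λ.0)))
  step 2: λ.λ.0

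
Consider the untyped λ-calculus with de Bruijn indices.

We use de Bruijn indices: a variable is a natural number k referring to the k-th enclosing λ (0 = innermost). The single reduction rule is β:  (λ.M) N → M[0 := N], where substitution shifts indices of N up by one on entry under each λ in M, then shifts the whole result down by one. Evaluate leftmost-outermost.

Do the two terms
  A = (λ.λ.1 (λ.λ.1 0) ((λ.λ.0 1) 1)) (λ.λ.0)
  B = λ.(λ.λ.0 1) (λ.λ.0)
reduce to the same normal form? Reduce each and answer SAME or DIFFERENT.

Term A:
  start: (λ.λ.1 (λ.λ.1 0) ((λ.λ.0 1) 1)) (λ.λ.0)
  [1] λ.(λ.λ.0) (λ.λ.1 0) ((λ.λ.0 1) (λ.λ.0))
  [2] λ.(λ.0) ((λ.λ.0 1) (λ.λ.0))
  [3] λ.(λ.λ.0 1) (λ.λ.0)
  [4] λ.λ.0 (λ.λ.0)

Term B:
  start: λ.(λ.λ.0 1) (λ.λ.0)
  [1] λ.λ.0 (λ.λ.0)

Answer: SAME — A ⇓ λ.λ.0 (λ.λ.0), B ⇓ λ.λ.0 (λ.λ.0)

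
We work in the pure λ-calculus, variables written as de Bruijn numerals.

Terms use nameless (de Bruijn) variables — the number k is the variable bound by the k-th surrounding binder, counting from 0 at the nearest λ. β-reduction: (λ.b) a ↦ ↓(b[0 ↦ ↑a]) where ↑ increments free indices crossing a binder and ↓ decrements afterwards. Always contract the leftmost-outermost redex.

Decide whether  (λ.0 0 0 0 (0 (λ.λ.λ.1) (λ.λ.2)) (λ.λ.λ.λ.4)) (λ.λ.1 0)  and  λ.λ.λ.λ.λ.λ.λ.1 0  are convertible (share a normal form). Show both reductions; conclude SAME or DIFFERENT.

Answer: SAME — A ⇓ λ.λ.λ.λ.λ.λ.λ.1 0, B ⇓ λ.λ.λ.λ.λ.λ.λ.1 0

Reduction:
Term A:
  start: (λ.0 0 0 0 (0 (λ.λ.λ.1) (λ.λ.2)) (λ.λ.λ.λ.4)) (λ.λ.1 0)
  step 1: (λ.λ.1 0) (λ.λ.1 0) (λ.λ.1 0) (λ.λ.1 0) ((λ.λ.1 0) (λ.λ.λ.1) (λ.λ.λ.λ.1 0)) (λ.λ.λ.λ.λ.λ.1 0)
  step 2: (λ.(λ.λ.1 0) 0) (λ.λ.1 0) (λ.λ.1 0) ((λ.λ.1 0) (λ.λ.λ.1) (λ.λ.λ.λ.1 0)) (λ.λ.λ.λ.λ.λ.1 0)
  step 3: (λ.λ.1 0) (λ.λ.1 0) (λ.λ.1 0) ((λ.λ.1 0) (λ.λ.λ.1) (λ.λ.λ.λ.1 0)) (λ.λ.λ.λ.λ.λ.1 0)
  step 4: (λ.(λ.λ.1 0) 0) (λ.λ.1 0) ((λ.λ.1 0) (λ.λ.λ.1) (λ.λ.λ.λ.1 0)) (λ.λ.λ.λ.λ.λ.1 0)
  step 5: (λ.λ.1 0) (λ.λ.1 0) ((λ.λ.1 0) (λ.λ.λ.1) (λ.λ.λ.λ.1 0)) (λ.λ.λ.λ.λ.λ.1 0)
  step 6: (λ.(λ.λ.1 0) 0) ((λ.λ.1 0) (λ.λ.λ.1) (λ.λ.λ.λ.1 0)) (λ.λ.λ.λ.λ.λ.1 0)
  step 7: (λ.λ.1 0) ((λ.λ.1 0) (λ.λ.λ.1) (λ.λ.λ.λ.1 0)) (λ.λ.λ.λ.λ.λ.1 0)
  step 8: (λ.(λ.λ.1 0) (λ.λ.λ.1) (λ.λ.λ.λ.1 0) 0) (λ.λ.λ.λ.λ.λ.1 0)
  step 9: (λ.λ.1 0) (λ.λ.λ.1) (λ.λ.λ.λ.1 0) (λ.λ.λ.λ.λ.λ.1 0)
  step 10: (λ.(λ.λ.λ.1) 0) (λ.λ.λ.λ.1 0) (λ.λ.λ.λ.λ.λ.1 0)
  step 11: (λ.λ.λ.1) (λ.λ.λ.λ.1 0) (λ.λ.λ.λ.λ.λ.1 0)
  step 12: (λ.λ.1) (λ.λ.λ.λ.λ.λ.1 0)
  step 13: λ.λ.λ.λ.λ.λ.λ.1 0

Term B:
  start: λ.λ.λ.λ.λ.λ.λ.1 0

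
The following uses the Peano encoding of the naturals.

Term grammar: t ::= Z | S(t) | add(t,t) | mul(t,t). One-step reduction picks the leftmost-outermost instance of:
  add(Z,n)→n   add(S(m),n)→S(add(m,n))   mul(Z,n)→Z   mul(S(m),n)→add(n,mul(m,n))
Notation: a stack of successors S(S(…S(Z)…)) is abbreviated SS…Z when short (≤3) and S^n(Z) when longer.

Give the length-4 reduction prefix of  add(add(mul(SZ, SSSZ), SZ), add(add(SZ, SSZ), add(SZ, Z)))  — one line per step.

Answer: after 4 steps: S(add(add(add(SSZ, mul(Z, SSSZ)), SZ), add(add(SZ, SSZ), add(SZ, Z))))

Reduction:
  start: add(add(mul(SZ, SSSZ), SZ), add(add(SZ, SSZ), add(SZ, Z)))
  step 1: add(add(add(SSSZ, mul(Z, SSSZ)), SZ), add(add(SZ, SSZ), add(SZ, Z)))
  step 2: add(add(S(add(SSZ, mul(Z, SSSZ))), SZ), add(add(SZ, SSZ), add(SZ, Z)))
  step 3: add(S(add(add(SSZ, mul(Z, SSSZ)), SZ)), add(add(SZ, SSZ), add(SZ, Z)))
  step 4: S(add(add(add(SSZ, mul(Z, SSSZ)), SZ), add(add(SZ, SSZ), add(SZ, Z))))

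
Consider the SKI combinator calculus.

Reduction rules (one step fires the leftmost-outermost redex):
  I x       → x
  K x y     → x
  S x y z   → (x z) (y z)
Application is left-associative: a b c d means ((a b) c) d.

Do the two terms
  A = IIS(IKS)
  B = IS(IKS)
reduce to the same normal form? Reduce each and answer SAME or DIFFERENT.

Answer: SAME — A ⇓ S(KS), B ⇓ S(KS)

Derivation:
Term A:
  start: IIS(IKS)
  [1] IS(IKS)
  [2] S(IKS)
  [3] S(KS)

Term B:
  start: IS(IKS)
  [1] S(IKS)
  [2] S(KS)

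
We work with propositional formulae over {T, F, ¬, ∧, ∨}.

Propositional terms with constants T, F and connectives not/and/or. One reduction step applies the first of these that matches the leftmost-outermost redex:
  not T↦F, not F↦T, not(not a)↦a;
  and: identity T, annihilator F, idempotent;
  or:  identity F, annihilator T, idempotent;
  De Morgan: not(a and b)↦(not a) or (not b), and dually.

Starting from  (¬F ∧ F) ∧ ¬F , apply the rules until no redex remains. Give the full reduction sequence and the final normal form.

  start: (¬F ∧ F) ∧ ¬F
  →1  F ∧ ¬F
  →2  F

Answer: normal form = F  (in 2 steps)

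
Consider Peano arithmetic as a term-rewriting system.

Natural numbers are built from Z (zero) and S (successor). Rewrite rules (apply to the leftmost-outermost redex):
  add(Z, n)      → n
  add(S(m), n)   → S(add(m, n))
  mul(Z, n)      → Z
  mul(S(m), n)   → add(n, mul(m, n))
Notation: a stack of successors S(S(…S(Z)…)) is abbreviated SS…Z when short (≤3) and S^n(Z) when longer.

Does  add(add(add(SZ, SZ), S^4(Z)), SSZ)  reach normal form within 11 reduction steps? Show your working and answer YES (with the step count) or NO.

  start: add(add(add(SZ, SZ), S^4(Z)), SSZ)
  →1  add(add(S(add(Z, SZ)), S^4(Z)), SSZ)
  →2  add(S(add(add(Z, SZ), S^4(Z))), SSZ)
  →3  S(add(add(add(Z, SZ), S^4(Z)), SSZ))
  →4  S(add(add(SZ, S^4(Z)), SSZ))
  →5  S(add(S(add(Z, S^4(Z))), SSZ))
  →6  S(S(add(add(Z, S^4(Z)), SSZ)))
  →7  S(S(add(S^4(Z), SSZ)))
  →8  S(S(S(add(SSSZ, SSZ))))
  →9  S(S(S(S(add(SSZ, SSZ)))))
  →10  S(S(S(S(S(add(SZ, SSZ))))))
  →11  S(S(S(S(S(S(add(Z, SSZ)))))))

Answer: NO — after 11 steps the term is S(S(S(S(S(S(add(Z, SSZ))))))), not yet normal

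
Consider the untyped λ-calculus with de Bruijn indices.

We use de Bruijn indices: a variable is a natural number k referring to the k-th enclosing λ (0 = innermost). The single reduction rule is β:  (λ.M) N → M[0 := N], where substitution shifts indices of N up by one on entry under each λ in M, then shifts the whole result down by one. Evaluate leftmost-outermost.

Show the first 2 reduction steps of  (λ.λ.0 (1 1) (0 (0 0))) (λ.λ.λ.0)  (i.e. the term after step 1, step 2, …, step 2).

Answer: after 2 steps: λ.0 (λ.λ.0) (0 (0 0))

Reduction:
  start: (λ.λ.0 (1 1) (0 (0 0))) (λ.λ.λ.0)
  step 1: λ.0 ((λ.λ.λ.0) (λ.λ.λ.0)) (0 (0 0))
  step 2: λ.0 (λ.λ.0) (0 (0 0))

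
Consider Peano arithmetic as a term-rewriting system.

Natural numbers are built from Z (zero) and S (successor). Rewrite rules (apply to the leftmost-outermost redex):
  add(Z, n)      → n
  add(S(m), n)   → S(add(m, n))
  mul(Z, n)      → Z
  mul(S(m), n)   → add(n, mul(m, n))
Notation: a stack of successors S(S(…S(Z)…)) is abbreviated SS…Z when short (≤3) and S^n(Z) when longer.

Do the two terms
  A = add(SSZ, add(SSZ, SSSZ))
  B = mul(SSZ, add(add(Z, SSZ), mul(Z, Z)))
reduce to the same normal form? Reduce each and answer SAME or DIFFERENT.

Answer: DIFFERENT — A ⇓ S^7(Z), B ⇓ S^4(Z)

Working:
Term A:
  start: add(SSZ, add(SSZ, SSSZ))
  step 1: S(add(SZ, add(SSZ, SSSZ)))
  step 2: S(S(add(Z, add(SSZ, SSSZ))))
  step 3: S(S(add(SSZ, SSSZ)))
  step 4: S(S(S(add(SZ, SSSZ))))
  step 5: S(S(S(S(add(Z, SSSZ)))))
  step 6: S^7(Z)

Term B:
  start: mul(SSZ, add(add(Z, SSZ), mul(Z, Z)))
  step 1: add(add(add(Z, SSZ), mul(Z, Z)), mul(SZ, add(add(Z, SSZ), mul(Z, Z))))
  step 2: add(add(SSZ, mul(Z, Z)), mul(SZ, add(add(Z, SSZ), mul(Z, Z))))
  step 3: add(S(add(SZ, mul(Z, Z))), mul(SZ, add(add(Z, SSZ), mul(Z, Z))))
  step 4: S(add(add(SZ, mul(Z, Z)), mul(SZ, add(add(Z, SSZ), mul(Z, Z)))))
  step 5: S(add(S(add(Z, mul(Z, Z))), mul(SZ, add(add(Z, SSZ), mul(Z, Z)))))
  step 6: S(S(add(add(Z, mul(Z, Z)), mul(SZ, add(add(Z, SSZ), mul(Z, Z))))))
  step 7: S(S(add(mul(Z, Z), mul(SZ, add(add(Z, SSZ), mul(Z, Z))))))
  step 8: S(S(add(Z, mul(SZ, add(add(Z, SSZ), mul(Z, Z))))))
  step 9: S(S(mul(SZ, add(add(Z, SSZ), mul(Z, Z)))))
  step 10: S(S(add(add(add(Z, SSZ), mul(Z, Z)), mul(Z, add(add(Z, SSZ), mul(Z, Z))))))
  step 11: S(S(add(add(SSZ, mul(Z, Z)), mul(Z, add(add(Z, SSZ), mul(Z, Z))))))
  step 12: S(S(add(S(add(SZ, mul(Z, Z))), mul(Z, add(add(Z, SSZ), mul(Z, Z))))))
  step 13: S(S(S(add(add(SZ, mul(Z, Z)), mul(Z, add(add(Z, SSZ), mul(Z, Z)))))))
  step 14: S(S(S(add(S(add(Z, mul(Z, Z))), mul(Z, add(add(Z, SSZ), mul(Z, Z)))))))
  step 15: S(S(S(S(add(add(Z, mul(Z, Z)), mul(Z, add(add(Z, SSZ), mul(Z, Z))))))))
  step 16: S(S(S(S(add(mul(Z, Z), mul(Z, add(add(Z, SSZ), mul(Z, Z))))))))
  step 17: S(S(S(S(add(Z, mul(Z, add(add(Z, SSZ), mul(Z, Z))))))))
  step 18: S(S(S(S(mul(Z, add(add(Z, SSZ), mul(Z, Z)))))))
  step 19: S^4(Z)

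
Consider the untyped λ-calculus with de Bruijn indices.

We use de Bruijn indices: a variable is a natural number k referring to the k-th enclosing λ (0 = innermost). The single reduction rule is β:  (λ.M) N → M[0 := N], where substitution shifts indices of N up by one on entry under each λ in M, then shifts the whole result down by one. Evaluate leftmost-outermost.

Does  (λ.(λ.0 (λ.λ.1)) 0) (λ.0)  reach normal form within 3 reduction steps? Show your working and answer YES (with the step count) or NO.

Answer: YES — reaches normal form λ.λ.1 in 3 ≤ 3 steps

Reduction:
  start: (λ.(λ.0 (λ.λ.1)) 0) (λ.0)
  →1  (λ.0 (λ.λ.1)) (λ.0)
  →2  (λ.0) (λ.λ.1)
  →3  λ.λ.1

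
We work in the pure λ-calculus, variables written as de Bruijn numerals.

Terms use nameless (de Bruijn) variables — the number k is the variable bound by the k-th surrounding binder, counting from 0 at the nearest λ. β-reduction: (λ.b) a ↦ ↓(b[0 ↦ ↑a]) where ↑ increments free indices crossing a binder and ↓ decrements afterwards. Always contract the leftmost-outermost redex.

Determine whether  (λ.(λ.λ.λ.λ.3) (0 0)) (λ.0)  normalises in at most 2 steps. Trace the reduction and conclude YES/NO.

  start: (λ.(λ.λ.λ.λ.3) (0 0)) (λ.0)
  [1] (λ.λ.λ.λ.3) ((λ.0) (λ.0))
  [2] λ.λ.λ.(λ.0) (λ.0)

Answer: NO — after 2 steps the term is λ.λ.λ.(λ.0) (λ.0), not yet normal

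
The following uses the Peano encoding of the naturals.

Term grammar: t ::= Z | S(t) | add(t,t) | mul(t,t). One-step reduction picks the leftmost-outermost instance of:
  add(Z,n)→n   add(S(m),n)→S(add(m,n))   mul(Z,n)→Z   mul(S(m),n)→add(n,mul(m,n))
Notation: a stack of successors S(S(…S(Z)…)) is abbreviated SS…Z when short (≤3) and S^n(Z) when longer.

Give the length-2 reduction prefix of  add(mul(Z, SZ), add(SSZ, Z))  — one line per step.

  start: add(mul(Z, SZ), add(SSZ, Z))
  →1  add(Z, add(SSZ, Z))
  →2  add(SSZ, Z)

Answer: after 2 steps: add(SSZ, Z)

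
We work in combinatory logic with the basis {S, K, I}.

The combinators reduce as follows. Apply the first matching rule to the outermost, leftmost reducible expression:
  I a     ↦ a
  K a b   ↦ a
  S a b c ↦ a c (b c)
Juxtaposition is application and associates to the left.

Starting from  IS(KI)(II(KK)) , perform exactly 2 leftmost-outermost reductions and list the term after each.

  start: IS(KI)(II(KK))
  [1] S(KI)(II(KK))
  [2] S(KI)(I(KK))

Answer: after 2 steps: S(KI)(I(KK))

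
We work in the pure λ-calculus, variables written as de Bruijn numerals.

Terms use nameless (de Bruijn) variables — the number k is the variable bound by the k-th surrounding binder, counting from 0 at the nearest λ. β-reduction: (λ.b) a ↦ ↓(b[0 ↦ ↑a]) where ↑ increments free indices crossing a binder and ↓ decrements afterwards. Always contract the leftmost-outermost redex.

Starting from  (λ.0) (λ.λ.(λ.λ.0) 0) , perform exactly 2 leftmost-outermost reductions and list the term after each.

Answer: after 2 steps: λ.λ.λ.0

Working:
  start: (λ.0) (λ.λ.(λ.λ.0) 0)
  →1  λ.λ.(λ.λ.0) 0
  →2  λ.λ.λ.0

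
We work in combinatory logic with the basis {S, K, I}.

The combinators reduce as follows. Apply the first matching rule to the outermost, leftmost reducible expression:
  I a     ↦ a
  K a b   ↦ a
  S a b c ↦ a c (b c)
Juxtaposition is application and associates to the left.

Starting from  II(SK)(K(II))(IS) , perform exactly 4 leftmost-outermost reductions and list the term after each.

Answer: after 4 steps: IS

Reduction:
  start: II(SK)(K(II))(IS)
  step 1: I(SK)(K(II))(IS)
  step 2: SK(K(II))(IS)
  step 3: K(IS)(K(II)(IS))
  step 4: IS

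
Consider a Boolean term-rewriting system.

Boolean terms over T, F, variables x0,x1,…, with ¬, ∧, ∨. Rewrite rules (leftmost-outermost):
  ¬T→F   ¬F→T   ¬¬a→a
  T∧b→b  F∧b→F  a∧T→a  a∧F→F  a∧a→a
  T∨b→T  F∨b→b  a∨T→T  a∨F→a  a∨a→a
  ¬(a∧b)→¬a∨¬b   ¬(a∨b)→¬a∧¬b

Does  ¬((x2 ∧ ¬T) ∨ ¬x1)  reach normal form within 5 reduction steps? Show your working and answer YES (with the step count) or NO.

Answer: NO — after 5 steps the term is ¬¬x1, not yet normal

Reduction:
  start: ¬((x2 ∧ ¬T) ∨ ¬x1)
  step 1: ¬(x2 ∧ ¬T) ∧ ¬¬x1
  step 2: (¬x2 ∨ ¬¬T) ∧ ¬¬x1
  step 3: (¬x2 ∨ T) ∧ ¬¬x1
  step 4: T ∧ ¬¬x1
  step 5: ¬¬x1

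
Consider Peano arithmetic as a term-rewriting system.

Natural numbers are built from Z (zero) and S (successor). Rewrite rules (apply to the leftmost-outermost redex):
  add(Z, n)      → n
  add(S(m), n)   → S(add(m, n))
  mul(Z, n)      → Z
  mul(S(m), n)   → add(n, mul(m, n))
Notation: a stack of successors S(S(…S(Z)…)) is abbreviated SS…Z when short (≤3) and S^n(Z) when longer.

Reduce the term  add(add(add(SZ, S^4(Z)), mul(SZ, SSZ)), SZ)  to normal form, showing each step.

Answer: normal form = S^8(Z)  (in 21 steps)

Working:
  start: add(add(add(SZ, S^4(Z)), mul(SZ, SSZ)), SZ)
  [1] add(add(S(add(Z, S^4(Z))), mul(SZ, SSZ)), SZ)
  [2] add(S(add(add(Z, S^4(Z)), mul(SZ, SSZ))), SZ)
  [3] S(add(add(add(Z, S^4(Z)), mul(SZ, SSZ)), SZ))
  [4] S(add(add(S^4(Z), mul(SZ, SSZ)), SZ))
  [5] S(add(S(add(SSSZ, mul(SZ, SSZ))), SZ))
  [6] S(S(add(add(SSSZ, mul(SZ, SSZ)), SZ)))
  [7] S(S(add(S(add(SSZ, mul(SZ, SSZ))), SZ)))
  [8] S(S(S(add(add(SSZ, mul(SZ, SSZ)), SZ))))
  [9] S(S(S(add(S(add(SZ, mul(SZ, SSZ))), SZ))))
  [10] S(S(S(S(add(add(SZ, mul(SZ, SSZ)), SZ)))))
  [11] S(S(S(S(add(S(add(Z, mul(SZ, SSZ))), SZ)))))
  [12] S(S(S(S(S(add(add(Z, mul(SZ, SSZ)), SZ))))))
  [13] S(S(S(S(S(add(mul(SZ, SSZ), SZ))))))
  [14] S(S(S(S(S(add(add(SSZ, mul(Z, SSZ)), SZ))))))
  [15] S(S(S(S(S(add(S(add(SZ, mul(Z, SSZ))), SZ))))))
  [16] S(S(S(S(S(S(add(add(SZ, mul(Z, SSZ)), SZ)))))))
  [17] S(S(S(S(S(S(add(S(add(Z, mul(Z, SSZ))), SZ)))))))
  [18] S(S(S(S(S(S(S(add(add(Z, mul(Z, SSZ)), SZ))))))))
  [19] S(S(S(S(S(S(S(add(mul(Z, SSZ), SZ))))))))
  [20] S(S(S(S(S(S(S(add(Z, SZ))))))))
  [21] S^8(Z)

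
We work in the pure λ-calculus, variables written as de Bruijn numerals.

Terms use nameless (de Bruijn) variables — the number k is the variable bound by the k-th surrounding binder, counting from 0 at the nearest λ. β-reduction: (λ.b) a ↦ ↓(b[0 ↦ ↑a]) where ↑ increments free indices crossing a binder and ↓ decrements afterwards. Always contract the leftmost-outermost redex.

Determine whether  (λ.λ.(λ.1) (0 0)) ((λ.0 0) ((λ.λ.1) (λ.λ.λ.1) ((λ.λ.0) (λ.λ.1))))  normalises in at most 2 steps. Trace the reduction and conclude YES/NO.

Answer: YES — reaches normal form λ.0 in 2 ≤ 2 steps

Reduction:
  start: (λ.λ.(λ.1) (0 0)) ((λ.0 0) ((λ.λ.1) (λ.λ.λ.1) ((λ.λ.0) (λ.λ.1))))
  [1] λ.(λ.1) (0 0)
  [2] λ.0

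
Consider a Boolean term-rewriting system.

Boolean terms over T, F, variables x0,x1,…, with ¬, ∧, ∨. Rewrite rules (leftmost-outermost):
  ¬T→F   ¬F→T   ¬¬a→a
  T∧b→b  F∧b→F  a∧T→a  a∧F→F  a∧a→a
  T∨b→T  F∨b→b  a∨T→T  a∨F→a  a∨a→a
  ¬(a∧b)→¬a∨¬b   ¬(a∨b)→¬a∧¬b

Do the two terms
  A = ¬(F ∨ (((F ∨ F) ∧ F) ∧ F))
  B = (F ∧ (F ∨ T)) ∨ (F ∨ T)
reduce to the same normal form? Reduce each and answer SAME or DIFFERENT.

Term A:
  start: ¬(F ∨ (((F ∨ F) ∧ F) ∧ F))
  step 1: ¬F ∧ ¬(((F ∨ F) ∧ F) ∧ F)
  step 2: T ∧ ¬(((F ∨ F) ∧ F) ∧ F)
  step 3: ¬(((F ∨ F) ∧ F) ∧ F)
  step 4: ¬((F ∨ F) ∧ F) ∨ ¬F
  step 5: (¬(F ∨ F) ∨ ¬F) ∨ ¬F
  step 6: ((¬F ∧ ¬F) ∨ ¬F) ∨ ¬F
  step 7: (¬F ∨ ¬F) ∨ ¬F
  step 8: ¬F ∨ ¬F
  step 9: ¬F
  step 10: T

Term B:
  start: (F ∧ (F ∨ T)) ∨ (F ∨ T)
  step 1: F ∨ (F ∨ T)
  step 2: F ∨ T
  step 3: T

Answer: SAME — A ⇓ T, B ⇓ T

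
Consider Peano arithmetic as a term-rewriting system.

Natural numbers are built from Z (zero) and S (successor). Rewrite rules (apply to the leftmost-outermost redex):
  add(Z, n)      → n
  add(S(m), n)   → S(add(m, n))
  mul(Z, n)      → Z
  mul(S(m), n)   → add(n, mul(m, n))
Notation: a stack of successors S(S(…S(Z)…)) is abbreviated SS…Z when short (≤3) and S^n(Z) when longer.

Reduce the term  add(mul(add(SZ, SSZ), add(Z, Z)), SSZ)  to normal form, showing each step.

Answer: normal form = SSZ  (in 13 steps)

Reduction:
  start: add(mul(add(SZ, SSZ), add(Z, Z)), SSZ)
  [1] add(mul(S(add(Z, SSZ)), add(Z, Z)), SSZ)
  [2] add(add(add(Z, Z), mul(add(Z, SSZ), add(Z, Z))), SSZ)
  [3] add(add(Z, mul(add(Z, SSZ), add(Z, Z))), SSZ)
  [4] add(mul(add(Z, SSZ), add(Z, Z)), SSZ)
  [5] add(mul(SSZ, add(Z, Z)), SSZ)
  [6] add(add(add(Z, Z), mul(SZ, add(Z, Z))), SSZ)
  [7] add(add(Z, mul(SZ, add(Z, Z))), SSZ)
  [8] add(mul(SZ, add(Z, Z)), SSZ)
  [9] add(add(add(Z, Z), mul(Z, add(Z, Z))), SSZ)
  [10] add(add(Z, mul(Z, add(Z, Z))), SSZ)
  [11] add(mul(Z, add(Z, Z)), SSZ)
  [12] add(Z, SSZ)
  [13] SSZ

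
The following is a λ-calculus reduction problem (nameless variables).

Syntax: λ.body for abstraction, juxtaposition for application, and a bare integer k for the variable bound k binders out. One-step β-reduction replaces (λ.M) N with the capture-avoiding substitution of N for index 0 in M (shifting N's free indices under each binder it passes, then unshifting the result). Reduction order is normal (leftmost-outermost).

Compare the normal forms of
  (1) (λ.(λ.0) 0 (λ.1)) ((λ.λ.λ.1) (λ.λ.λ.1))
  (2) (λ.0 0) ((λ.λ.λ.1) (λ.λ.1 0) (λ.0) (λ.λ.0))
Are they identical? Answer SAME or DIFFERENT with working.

Term A:
  start: (λ.(λ.0) 0 (λ.1)) ((λ.λ.λ.1) (λ.λ.λ.1))
  step 1: (λ.0) ((λ.λ.λ.1) (λ.λ.λ.1)) (λ.(λ.λ.λ.1) (λ.λ.λ.1))
  step 2: (λ.λ.λ.1) (λ.λ.λ.1) (λ.(λ.λ.λ.1) (λ.λ.λ.1))
  step 3: (λ.λ.1) (λ.(λ.λ.λ.1) (λ.λ.λ.1))
  step 4: λ.λ.(λ.λ.λ.1) (λ.λ.λ.1)
  step 5: λ.λ.λ.λ.1

Term B:
  start: (λ.0 0) ((λ.λ.λ.1) (λ.λ.1 0) (λ.0) (λ.λ.0))
  step 1: (λ.λ.λ.1) (λ.λ.1 0) (λ.0) (λ.λ.0) ((λ.λ.λ.1) (λ.λ.1 0) (λ.0) (λ.λ.0))
  step 2: (λ.λ.1) (λ.0) (λ.λ.0) ((λ.λ.λ.1) (λ.λ.1 0) (λ.0) (λ.λ.0))
  step 3: (λ.λ.0) (λ.λ.0) ((λ.λ.λ.1) (λ.λ.1 0) (λ.0) (λ.λ.0))
  step 4: (λ.0) ((λ.λ.λ.1) (λ.λ.1 0) (λ.0) (λ.λ.0))
  step 5: (λ.λ.λ.1) (λ.λ.1 0) (λ.0) (λ.λ.0)
  step 6: (λ.λ.1) (λ.0) (λ.λ.0)
  step 7: (λ.λ.0) (λ.λ.0)
  step 8: λ.0

Answer: DIFFERENT — A ⇓ λ.λ.λ.λ.1, B ⇓ λ.0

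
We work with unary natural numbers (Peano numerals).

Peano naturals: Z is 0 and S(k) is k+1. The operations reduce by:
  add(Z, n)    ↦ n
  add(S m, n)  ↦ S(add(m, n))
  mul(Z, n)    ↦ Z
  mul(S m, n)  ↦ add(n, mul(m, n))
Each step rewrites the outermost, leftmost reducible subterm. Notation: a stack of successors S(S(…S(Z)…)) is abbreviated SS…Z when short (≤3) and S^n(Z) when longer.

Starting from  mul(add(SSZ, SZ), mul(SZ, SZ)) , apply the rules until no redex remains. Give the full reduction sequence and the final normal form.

  start: mul(add(SSZ, SZ), mul(SZ, SZ))
  step 1: mul(S(add(SZ, SZ)), mul(SZ, SZ))
  step 2: add(mul(SZ, SZ), mul(add(SZ, SZ), mul(SZ, SZ)))
  step 3: add(add(SZ, mul(Z, SZ)), mul(add(SZ, SZ), mul(SZ, SZ)))
  step 4: add(S(add(Z, mul(Z, SZ))), mul(add(SZ, SZ), mul(SZ, SZ)))
  step 5: S(add(add(Z, mul(Z, SZ)), mul(add(SZ, SZ), mul(SZ, SZ))))
  step 6: S(add(mul(Z, SZ), mul(add(SZ, SZ), mul(SZ, SZ))))
  step 7: S(add(Z, mul(add(SZ, SZ), mul(SZ, SZ))))
  step 8: S(mul(add(SZ, SZ), mul(SZ, SZ)))
  step 9: S(mul(S(add(Z, SZ)), mul(SZ, SZ)))
  step 10: S(add(mul(SZ, SZ), mul(add(Z, SZ), mul(SZ, SZ))))
  step 11: S(add(add(SZ, mul(Z, SZ)), mul(add(Z, SZ), mul(SZ, SZ))))
  step 12: S(add(S(add(Z, mul(Z, SZ))), mul(add(Z, SZ), mul(SZ, SZ))))
  step 13: S(S(add(add(Z, mul(Z, SZ)), mul(add(Z, SZ), mul(SZ, SZ)))))
  step 14: S(S(add(mul(Z, SZ), mul(add(Z, SZ), mul(SZ, SZ)))))
  step 15: S(S(add(Z, mul(add(Z, SZ), mul(SZ, SZ)))))
  step 16: S(S(mul(add(Z, SZ), mul(SZ, SZ))))
  step 17: S(S(mul(SZ, mul(SZ, SZ))))
  step 18: S(S(add(mul(SZ, SZ), mul(Z, mul(SZ, SZ)))))
  step 19: S(S(add(add(SZ, mul(Z, SZ)), mul(Z, mul(SZ, SZ)))))
  step 20: S(S(add(S(add(Z, mul(Z, SZ))), mul(Z, mul(SZ, SZ)))))
  step 21: S(S(S(add(add(Z, mul(Z, SZ)), mul(Z, mul(SZ, SZ))))))
  step 22: S(S(S(add(mul(Z, SZ), mul(Z, mul(SZ, SZ))))))
  step 23: S(S(S(add(Z, mul(Z, mul(SZ, SZ))))))
  step 24: S(S(S(mul(Z, mul(SZ, SZ)))))
  step 25: SSSZ

Answer: normal form = SSSZ  (in 25 steps)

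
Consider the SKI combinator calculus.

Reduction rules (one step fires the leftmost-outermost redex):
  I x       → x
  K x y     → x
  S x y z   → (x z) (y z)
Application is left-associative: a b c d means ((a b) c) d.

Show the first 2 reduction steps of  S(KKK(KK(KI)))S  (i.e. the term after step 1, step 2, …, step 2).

  start: S(KKK(KK(KI)))S
  →1  S(K(KK(KI)))S
  →2  S(KK)S

Answer: after 2 steps: S(KK)S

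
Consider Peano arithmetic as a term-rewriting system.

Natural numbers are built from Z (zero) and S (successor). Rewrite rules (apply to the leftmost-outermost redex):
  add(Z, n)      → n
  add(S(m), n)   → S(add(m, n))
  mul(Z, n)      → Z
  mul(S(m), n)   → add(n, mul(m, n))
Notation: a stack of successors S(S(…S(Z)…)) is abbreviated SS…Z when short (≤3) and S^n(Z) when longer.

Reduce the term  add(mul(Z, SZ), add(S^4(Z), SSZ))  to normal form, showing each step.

  start: add(mul(Z, SZ), add(S^4(Z), SSZ))
  [1] add(Z, add(S^4(Z), SSZ))
  [2] add(S^4(Z), SSZ)
  [3] S(add(SSSZ, SSZ))
  [4] S(S(add(SSZ, SSZ)))
  [5] S(S(S(add(SZ, SSZ))))
  [6] S(S(S(S(add(Z, SSZ)))))
  [7] S^6(Z)

Answer: normal form = S^6(Z)  (in 7 steps)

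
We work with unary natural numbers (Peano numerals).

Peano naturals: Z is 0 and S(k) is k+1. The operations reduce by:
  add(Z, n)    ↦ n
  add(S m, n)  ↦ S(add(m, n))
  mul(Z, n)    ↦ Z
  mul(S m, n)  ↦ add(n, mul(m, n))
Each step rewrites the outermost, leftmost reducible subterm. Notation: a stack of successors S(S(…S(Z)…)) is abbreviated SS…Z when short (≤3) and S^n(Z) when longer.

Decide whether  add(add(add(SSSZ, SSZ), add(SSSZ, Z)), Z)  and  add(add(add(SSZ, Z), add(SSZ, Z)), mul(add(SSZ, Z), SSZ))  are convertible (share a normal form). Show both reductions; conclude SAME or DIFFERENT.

Answer: SAME — A ⇓ S^8(Z), B ⇓ S^8(Z)

Derivation:
Term A:
  start: add(add(add(SSSZ, SSZ), add(SSSZ, Z)), Z)
  step 1: add(add(S(add(SSZ, SSZ)), add(SSSZ, Z)), Z)
  step 2: add(S(add(add(SSZ, SSZ), add(SSSZ, Z))), Z)
  step 3: S(add(add(add(SSZ, SSZ), add(SSSZ, Z)), Z))
  step 4: S(add(add(S(add(SZ, SSZ)), add(SSSZ, Z)), Z))
  step 5: S(add(S(add(add(SZ, SSZ), add(SSSZ, Z))), Z))
  step 6: S(S(add(add(add(SZ, SSZ), add(SSSZ, Z)), Z)))
  step 7: S(S(add(add(S(add(Z, SSZ)), add(SSSZ, Z)), Z)))
  step 8: S(S(add(S(add(add(Z, SSZ), add(SSSZ, Z))), Z)))
  step 9: S(S(S(add(add(add(Z, SSZ), add(SSSZ, Z)), Z))))
  step 10: S(S(S(add(add(SSZ, add(SSSZ, Z)), Z))))
  step 11: S(S(S(add(S(add(SZ, add(SSSZ, Z))), Z))))
  step 12: S(S(S(S(add(add(SZ, add(SSSZ, Z)), Z)))))
  step 13: S(S(S(S(add(S(add(Z, add(SSSZ, Z))), Z)))))
  step 14: S(S(S(S(S(add(add(Z, add(SSSZ, Z)), Z))))))
  step 15: S(S(S(S(S(add(add(SSSZ, Z), Z))))))
  step 16: S(S(S(S(S(add(S(add(SSZ, Z)), Z))))))
  step 17: S(S(S(S(S(S(add(add(SSZ, Z), Z)))))))
  step 18: S(S(S(S(S(S(add(S(add(SZ, Z)), Z)))))))
  step 19: S(S(S(S(S(S(S(add(add(SZ, Z), Z))))))))
  step 20: S(S(S(S(S(S(S(add(S(add(Z, Z)), Z))))))))
  step 21: S(S(S(S(S(S(S(S(add(add(Z, Z), Z)))))))))
  step 22: S(S(S(S(S(S(S(S(add(Z, Z)))))))))
  step 23: S^8(Z)

Term B:
  start: add(add(add(SSZ, Z), add(SSZ, Z)), mul(add(SSZ, Z), SSZ))
  step 1: add(add(S(add(SZ, Z)), add(SSZ, Z)), mul(add(SSZ, Z), SSZ))
  step 2: add(S(add(add(SZ, Z), add(SSZ, Z))), mul(add(SSZ, Z), SSZ))
  step 3: S(add(add(add(SZ, Z), add(SSZ, Z)), mul(add(SSZ, Z), SSZ)))
  step 4: S(add(add(S(add(Z, Z)), add(SSZ, Z)), mul(add(SSZ, Z), SSZ)))
  step 5: S(add(S(add(add(Z, Z), add(SSZ, Z))), mul(add(SSZ, Z), SSZ)))
  step 6: S(S(add(add(add(Z, Z), add(SSZ, Z)), mul(add(SSZ, Z), SSZ))))
  step 7: S(S(add(add(Z, add(SSZ, Z)), mul(add(SSZ, Z), SSZ))))
  step 8: S(S(add(add(SSZ, Z), mul(add(SSZ, Z), SSZ))))
  step 9: S(S(add(S(add(SZ, Z)), mul(add(SSZ, Z), SSZ))))
  step 10: S(S(S(add(add(SZ, Z), mul(add(SSZ, Z), SSZ)))))
  step 11: S(S(S(add(S(add(Z, Z)), mul(add(SSZ, Z), SSZ)))))
  step 12: S(S(S(S(add(add(Z, Z), mul(add(SSZ, Z), SSZ))))))
  step 13: S(S(S(S(add(Z, mul(add(SSZ, Z), SSZ))))))
  step 14: S(S(S(S(mul(add(SSZ, Z), SSZ)))))
  step 15: S(S(S(S(mul(S(add(SZ, Z)), SSZ)))))
  step 16: S(S(S(S(add(SSZ, mul(add(SZ, Z), SSZ))))))
  step 17: S(S(S(S(S(add(SZ, mul(add(SZ, Z), SSZ)))))))
  step 18: S(S(S(S(S(S(add(Z, mul(add(SZ, Z), SSZ))))))))
  step 19: S(S(S(S(S(S(mul(add(SZ, Z), SSZ)))))))
  step 20: S(S(S(S(S(S(mul(S(add(Z, Z)), SSZ)))))))
  step 21: S(S(S(S(S(S(add(SSZ, mul(add(Z, Z), SSZ))))))))
  step 22: S(S(S(S(S(S(S(add(SZ, mul(add(Z, Z), SSZ)))))))))
  step 23: S(S(S(S(S(S(S(S(add(Z, mul(add(Z, Z), SSZ))))))))))
  step 24: S(S(S(S(S(S(S(S(mul(add(Z, Z), SSZ)))))))))
  step 25: S(S(S(S(S(S(S(S(mul(Z, SSZ)))))))))
  step 26: S^8(Z)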